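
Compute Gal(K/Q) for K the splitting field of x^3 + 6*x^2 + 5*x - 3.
Gal(K/Q) = S_3 (symmetric group of order 6)

Compute the discriminant of x^3 + (6)*x^2 + (5)*x + (-3): Δ = 1129. Since Δ is not a rational square, the Galois group is not contained in A_3; it must be the full S_3 (irreducibility of the cubic rules out anything smaller).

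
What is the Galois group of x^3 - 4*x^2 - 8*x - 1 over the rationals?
Gal(K/Q) = S_3 (symmetric group of order 6)

Compute the discriminant of x^3 + (-4)*x^2 + (-8)*x + (-1): Δ = 2213. Since Δ is not a rational square, the Galois group is not contained in A_3; it must be the full S_3 (irreducibility of the cubic rules out anything smaller).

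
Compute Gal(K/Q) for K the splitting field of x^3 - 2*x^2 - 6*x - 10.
Gal(K/Q) = S_3 (symmetric group of order 6)

Compute the discriminant of x^3 + (-2)*x^2 + (-6)*x + (-10): Δ = -4172. Since Δ is not a rational square, the Galois group is not contained in A_3; it must be the full S_3 (irreducibility of the cubic rules out anything smaller).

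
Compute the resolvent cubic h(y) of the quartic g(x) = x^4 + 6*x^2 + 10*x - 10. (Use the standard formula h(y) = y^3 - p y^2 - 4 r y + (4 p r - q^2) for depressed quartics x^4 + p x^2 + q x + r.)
h(y) = y^3 - 6*y^2 + 40*y - 340

Identify coefficients: p = 6, q = 10, r = -10.
Plug into h(y) = y^3 - p y^2 - 4 r y + (4 p r - q^2):
  h(y) = y^3 - (6) y^2 - 4*(-10) y + (4*(6)*(-10) - (10)^2)
       = y^3 + (-6) y^2 + (40) y + (-340).
Simplifying: h(y) = y^3 - 6*y^2 + 40*y - 340.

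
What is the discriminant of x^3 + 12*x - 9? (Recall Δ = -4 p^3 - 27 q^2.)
Δ = -9099

For a depressed cubic x^3 + p x + q the discriminant is Δ = -4 p^3 - 27 q^2 = -4*(12)^3 - 27*(-9)^2 = -6912 - 2187 = -9099.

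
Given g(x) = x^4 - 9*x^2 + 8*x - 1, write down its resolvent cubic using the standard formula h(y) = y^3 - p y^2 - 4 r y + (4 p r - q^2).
h(y) = y^3 + 9*y^2 + 4*y - 28

Identify coefficients: p = -9, q = 8, r = -1.
Plug into h(y) = y^3 - p y^2 - 4 r y + (4 p r - q^2):
  h(y) = y^3 - (-9) y^2 - 4*(-1) y + (4*(-9)*(-1) - (8)^2)
       = y^3 + (9) y^2 + (4) y + (-28).
Simplifying: h(y) = y^3 + 9*y^2 + 4*y - 28.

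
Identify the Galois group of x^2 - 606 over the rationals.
Gal(K/Q) = Z/2Z (cyclic of order 2)

x^2 - 606 is irreducible over Q since 606 is not a rational square. The splitting field Q(sqrt(606)) has degree 2 over Q, and its unique nontrivial automorphism is sqrt(606) ↦ -sqrt(606). Hence Gal(Q(sqrt(606))/Q) = Z/2Z.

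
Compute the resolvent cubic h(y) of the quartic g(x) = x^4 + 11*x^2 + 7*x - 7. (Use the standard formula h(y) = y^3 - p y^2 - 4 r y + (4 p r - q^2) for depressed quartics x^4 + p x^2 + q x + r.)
h(y) = y^3 - 11*y^2 + 28*y - 357

Identify coefficients: p = 11, q = 7, r = -7.
Plug into h(y) = y^3 - p y^2 - 4 r y + (4 p r - q^2):
  h(y) = y^3 - (11) y^2 - 4*(-7) y + (4*(11)*(-7) - (7)^2)
       = y^3 + (-11) y^2 + (28) y + (-357).
Simplifying: h(y) = y^3 - 11*y^2 + 28*y - 357.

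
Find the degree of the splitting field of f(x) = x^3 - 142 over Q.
[K:Q] = 6

x^3 - 142 has one real root r = 142^(1/3) and two complex roots r*zeta_3, r*zeta_3^2 where zeta_3 = e^(2*pi*i/3). The splitting field is Q(r, zeta_3). [Q(r):Q] = 3 and [Q(zeta_3):Q] = 2 with gcd = 1, so [Q(r, zeta_3):Q] = 3 * 2 = 6.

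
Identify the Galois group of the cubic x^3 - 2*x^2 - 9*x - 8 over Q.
Gal(K/Q) = S_3 (symmetric group of order 6)

Compute the discriminant of x^3 + (-2)*x^2 + (-9)*x + (-8): Δ = -1336. Since Δ is not a rational square, the Galois group is not contained in A_3; it must be the full S_3 (irreducibility of the cubic rules out anything smaller).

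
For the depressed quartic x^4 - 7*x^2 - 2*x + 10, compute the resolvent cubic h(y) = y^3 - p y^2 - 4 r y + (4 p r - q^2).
h(y) = y^3 + 7*y^2 - 40*y - 284

Identify coefficients: p = -7, q = -2, r = 10.
Plug into h(y) = y^3 - p y^2 - 4 r y + (4 p r - q^2):
  h(y) = y^3 - (-7) y^2 - 4*(10) y + (4*(-7)*(10) - (-2)^2)
       = y^3 + (7) y^2 + (-40) y + (-284).
Simplifying: h(y) = y^3 + 7*y^2 - 40*y - 284.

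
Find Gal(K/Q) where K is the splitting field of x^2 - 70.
Gal(K/Q) = Z/2Z (cyclic of order 2)

x^2 - 70 is irreducible over Q since 70 is not a rational square. The splitting field Q(sqrt(70)) has degree 2 over Q, and its unique nontrivial automorphism is sqrt(70) ↦ -sqrt(70). Hence Gal(Q(sqrt(70))/Q) = Z/2Z.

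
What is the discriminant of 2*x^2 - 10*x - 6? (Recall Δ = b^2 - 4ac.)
Δ = 148

For a quadratic a x^2 + b x + c the discriminant is Δ = b^2 - 4ac = (-10)^2 - 4*(2)*(-6) = 100 - (-48) = 148.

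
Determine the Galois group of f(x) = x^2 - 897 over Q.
Gal(K/Q) = Z/2Z (cyclic of order 2)

x^2 - 897 is irreducible over Q since 897 is not a rational square. The splitting field Q(sqrt(897)) has degree 2 over Q, and its unique nontrivial automorphism is sqrt(897) ↦ -sqrt(897). Hence Gal(Q(sqrt(897))/Q) = Z/2Z.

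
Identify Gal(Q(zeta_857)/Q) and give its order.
|Gal(Q(zeta_857)/Q)| = phi(857) = 856; group ≅ (Z/857Z)^* ≅ Z/856Z

The n-th cyclotomic polynomial Φ_857(x) is the minimal polynomial of zeta_857 over Q and has degree phi(857) = 856. So Q(zeta_857) is a degree-856 Galois extension with Galois group (Z/857Z)^*. (Z/857Z)^* is cyclic since 857 is an odd prime power (or 4). Hence Gal(Q(zeta_857)/Q) ≅ Z/856Z.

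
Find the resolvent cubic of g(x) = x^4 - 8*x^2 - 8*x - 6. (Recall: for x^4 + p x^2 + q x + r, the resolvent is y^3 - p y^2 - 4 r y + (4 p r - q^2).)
h(y) = y^3 + 8*y^2 + 24*y + 128

Identify coefficients: p = -8, q = -8, r = -6.
Plug into h(y) = y^3 - p y^2 - 4 r y + (4 p r - q^2):
  h(y) = y^3 - (-8) y^2 - 4*(-6) y + (4*(-8)*(-6) - (-8)^2)
       = y^3 + (8) y^2 + (24) y + (128).
Simplifying: h(y) = y^3 + 8*y^2 + 24*y + 128.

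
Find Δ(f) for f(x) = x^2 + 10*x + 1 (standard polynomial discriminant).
Δ = 96

For a quadratic a x^2 + b x + c the discriminant is Δ = b^2 - 4ac = (10)^2 - 4*(1)*(1) = 100 - (4) = 96.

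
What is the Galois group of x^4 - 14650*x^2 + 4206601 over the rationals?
Gal(K/Q) = Z/2Z (cyclic of order 2)

f factors as (x^2 - 293)(x^2 - 14357), so the splitting field is K = Q(sqrt(293), sqrt(14357)). The squarefree part of 293 is 293 and the squarefree part of 14357 is also 293, so sqrt(293) and sqrt(14357) are both rational multiples of sqrt(293). Hence Q(sqrt(293)) = Q(sqrt(14357)) = Q(sqrt(293)), and the splitting field collapses to a single degree-2 extension with Galois group Z/2Z.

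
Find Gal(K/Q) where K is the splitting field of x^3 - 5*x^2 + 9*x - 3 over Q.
Gal(K/Q) = S_3 (symmetric group of order 6)

Compute the discriminant of x^3 + (-5)*x^2 + (9)*x + (-3): Δ = -204. Since Δ is not a rational square, the Galois group is not contained in A_3; it must be the full S_3 (irreducibility of the cubic rules out anything smaller).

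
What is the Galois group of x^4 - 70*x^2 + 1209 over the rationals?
Gal(K/Q) = V_4 (Klein four-group, Z/2Z × Z/2Z)

f factors as (x^2 - 39)(x^2 - 31), so the splitting field is K = Q(sqrt(39), sqrt(31)). The elements 39, 31, 1209 are all non-squares in Q, so sqrt(39) and sqrt(31) generate independent quadratic extensions. Thus [K:Q] = 4 and Gal(K/Q) is generated by the two order-2 automorphisms sqrt(39) ↦ -sqrt(39) and sqrt(31) ↦ -sqrt(31), giving V_4.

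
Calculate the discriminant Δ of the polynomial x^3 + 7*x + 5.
Δ = -2047

For a depressed cubic x^3 + p x + q the discriminant is Δ = -4 p^3 - 27 q^2 = -4*(7)^3 - 27*(5)^2 = -1372 - 675 = -2047.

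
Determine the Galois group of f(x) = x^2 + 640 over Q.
Gal(K/Q) = Z/2Z (cyclic of order 2)

x^2 + 640 is irreducible over Q since -640 is not a rational square. The splitting field Q(sqrt(-640)) has degree 2 over Q, and its unique nontrivial automorphism is sqrt(-640) ↦ -sqrt(-640). Hence Gal(Q(sqrt(-640))/Q) = Z/2Z.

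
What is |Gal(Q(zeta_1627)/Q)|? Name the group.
|Gal(Q(zeta_1627)/Q)| = phi(1627) = 1626; group ≅ (Z/1627Z)^* ≅ Z/1626Z

The n-th cyclotomic polynomial Φ_1627(x) is the minimal polynomial of zeta_1627 over Q and has degree phi(1627) = 1626. So Q(zeta_1627) is a degree-1626 Galois extension with Galois group (Z/1627Z)^*. (Z/1627Z)^* is cyclic since 1627 is an odd prime power (or 4). Hence Gal(Q(zeta_1627)/Q) ≅ Z/1626Z.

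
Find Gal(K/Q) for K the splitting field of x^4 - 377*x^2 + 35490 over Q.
Gal(K/Q) = V_4 (Klein four-group, Z/2Z × Z/2Z)

f factors as (x^2 - 195)(x^2 - 182), so the splitting field is K = Q(sqrt(195), sqrt(182)). The elements 195, 182, 35490 are all non-squares in Q, so sqrt(195) and sqrt(182) generate independent quadratic extensions. Thus [K:Q] = 4 and Gal(K/Q) is generated by the two order-2 automorphisms sqrt(195) ↦ -sqrt(195) and sqrt(182) ↦ -sqrt(182), giving V_4.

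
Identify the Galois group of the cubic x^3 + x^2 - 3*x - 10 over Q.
Gal(K/Q) = S_3 (symmetric group of order 6)

Compute the discriminant of x^3 + (1)*x^2 + (-3)*x + (-10): Δ = -2003. Since Δ is not a rational square, the Galois group is not contained in A_3; it must be the full S_3 (irreducibility of the cubic rules out anything smaller).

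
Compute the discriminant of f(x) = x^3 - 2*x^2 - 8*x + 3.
Δ = 3021

For x^3 + a x^2 + b x + c the discriminant is Δ = 18 a b c - 4 a^3 c + a^2 b^2 - 4 b^3 - 27 c^2.
Plug a = -2, b = -8, c = 3:
  18*(-2)*(-8)*(3) - 4*(-2)^3*(3) + (-2)^2*(-8)^2 - 4*(-8)^3 - 27*(3)^2
  = 864 + (96) + 256 + (2048) + (-243)
  = 3021.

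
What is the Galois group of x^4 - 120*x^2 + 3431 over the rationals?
Gal(K/Q) = V_4 (Klein four-group, Z/2Z × Z/2Z)

f factors as (x^2 - 73)(x^2 - 47), so the splitting field is K = Q(sqrt(73), sqrt(47)). The elements 73, 47, 3431 are all non-squares in Q, so sqrt(73) and sqrt(47) generate independent quadratic extensions. Thus [K:Q] = 4 and Gal(K/Q) is generated by the two order-2 automorphisms sqrt(73) ↦ -sqrt(73) and sqrt(47) ↦ -sqrt(47), giving V_4.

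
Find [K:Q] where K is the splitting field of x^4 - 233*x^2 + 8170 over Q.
[K:Q] = 4

f factors as (x^2 - 43)(x^2 - 190); the splitting field is K = Q(sqrt(43), sqrt(190)). Since 43, 190, and 8170 are all non-squares in Q, the three subfields Q(sqrt(43)), Q(sqrt(190)), Q(sqrt(8170)) are distinct degree-2 extensions, so [K:Q] = 4 (Klein four Galois group).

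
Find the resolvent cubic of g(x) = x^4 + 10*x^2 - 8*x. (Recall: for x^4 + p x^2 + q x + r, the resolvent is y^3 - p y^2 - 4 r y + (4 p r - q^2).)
h(y) = y^3 - 10*y^2 - 64

Identify coefficients: p = 10, q = -8, r = 0.
Plug into h(y) = y^3 - p y^2 - 4 r y + (4 p r - q^2):
  h(y) = y^3 - (10) y^2 - 4*(0) y + (4*(10)*(0) - (-8)^2)
       = y^3 + (-10) y^2 + (0) y + (-64).
Simplifying: h(y) = y^3 - 10*y^2 - 64.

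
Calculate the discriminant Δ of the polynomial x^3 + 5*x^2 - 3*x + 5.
Δ = -4192

For x^3 + a x^2 + b x + c the discriminant is Δ = 18 a b c - 4 a^3 c + a^2 b^2 - 4 b^3 - 27 c^2.
Plug a = 5, b = -3, c = 5:
  18*(5)*(-3)*(5) - 4*(5)^3*(5) + (5)^2*(-3)^2 - 4*(-3)^3 - 27*(5)^2
  = -1350 + (-2500) + 225 + (108) + (-675)
  = -4192.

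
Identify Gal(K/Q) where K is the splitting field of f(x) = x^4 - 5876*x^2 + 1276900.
Gal(K/Q) = Z/2Z (cyclic of order 2)

f factors as (x^2 - 5650)(x^2 - 226), so the splitting field is K = Q(sqrt(5650), sqrt(226)). The squarefree part of 5650 is 226 and the squarefree part of 226 is also 226, so sqrt(5650) and sqrt(226) are both rational multiples of sqrt(226). Hence Q(sqrt(5650)) = Q(sqrt(226)) = Q(sqrt(226)), and the splitting field collapses to a single degree-2 extension with Galois group Z/2Z.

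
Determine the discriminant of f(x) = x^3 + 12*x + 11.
Δ = -10179

For a depressed cubic x^3 + p x + q the discriminant is Δ = -4 p^3 - 27 q^2 = -4*(12)^3 - 27*(11)^2 = -6912 - 3267 = -10179.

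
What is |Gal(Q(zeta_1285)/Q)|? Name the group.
|Gal(Q(zeta_1285)/Q)| = phi(1285) = 1024; group ≅ (Z/1285Z)^* ≅ Z/4Z × Z/256Z

The n-th cyclotomic polynomial Φ_1285(x) is the minimal polynomial of zeta_1285 over Q and has degree phi(1285) = 1024. So Q(zeta_1285) is a degree-1024 Galois extension with Galois group (Z/1285Z)^*. By CRT, (Z/1285Z)^* ≅ (Z/5Z)^* × (Z/257Z)^*. Each prime-power unit group is (Z/5Z)^* ≅ Z/4Z; (Z/257Z)^* ≅ Z/256Z. Hence Gal(Q(zeta_1285)/Q) ≅ Z/4Z × Z/256Z.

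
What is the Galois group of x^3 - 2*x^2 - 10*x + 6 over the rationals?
Gal(K/Q) = S_3 (symmetric group of order 6)

Compute the discriminant of x^3 + (-2)*x^2 + (-10)*x + (6): Δ = 5780. Since Δ is not a rational square, the Galois group is not contained in A_3; it must be the full S_3 (irreducibility of the cubic rules out anything smaller).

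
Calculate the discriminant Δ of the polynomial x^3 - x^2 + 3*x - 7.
Δ = -1072

For x^3 + a x^2 + b x + c the discriminant is Δ = 18 a b c - 4 a^3 c + a^2 b^2 - 4 b^3 - 27 c^2.
Plug a = -1, b = 3, c = -7:
  18*(-1)*(3)*(-7) - 4*(-1)^3*(-7) + (-1)^2*(3)^2 - 4*(3)^3 - 27*(-7)^2
  = 378 + (-28) + 9 + (-108) + (-1323)
  = -1072.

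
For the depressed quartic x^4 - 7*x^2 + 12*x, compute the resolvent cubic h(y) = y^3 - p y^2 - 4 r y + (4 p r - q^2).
h(y) = y^3 + 7*y^2 - 144

Identify coefficients: p = -7, q = 12, r = 0.
Plug into h(y) = y^3 - p y^2 - 4 r y + (4 p r - q^2):
  h(y) = y^3 - (-7) y^2 - 4*(0) y + (4*(-7)*(0) - (12)^2)
       = y^3 + (7) y^2 + (0) y + (-144).
Simplifying: h(y) = y^3 + 7*y^2 - 144.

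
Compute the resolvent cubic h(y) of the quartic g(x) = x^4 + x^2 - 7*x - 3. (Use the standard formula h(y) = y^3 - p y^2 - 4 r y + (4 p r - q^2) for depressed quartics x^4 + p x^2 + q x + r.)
h(y) = y^3 - y^2 + 12*y - 61

Identify coefficients: p = 1, q = -7, r = -3.
Plug into h(y) = y^3 - p y^2 - 4 r y + (4 p r - q^2):
  h(y) = y^3 - (1) y^2 - 4*(-3) y + (4*(1)*(-3) - (-7)^2)
       = y^3 + (-1) y^2 + (12) y + (-61).
Simplifying: h(y) = y^3 - y^2 + 12*y - 61.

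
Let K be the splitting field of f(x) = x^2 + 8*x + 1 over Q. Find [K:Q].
[K:Q] = 2

The discriminant of x^2 + (8)*x + (1) is b^2 - 4c = 64 - (4) = 60. Since 60 is not a perfect square in Q, the polynomial is irreducible over Q. Its two roots generate a degree-2 extension, so [K:Q] = 2.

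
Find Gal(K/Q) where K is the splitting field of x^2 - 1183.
Gal(K/Q) = Z/2Z (cyclic of order 2)

x^2 - 1183 is irreducible over Q since 1183 is not a rational square. The splitting field Q(sqrt(1183)) has degree 2 over Q, and its unique nontrivial automorphism is sqrt(1183) ↦ -sqrt(1183). Hence Gal(Q(sqrt(1183))/Q) = Z/2Z.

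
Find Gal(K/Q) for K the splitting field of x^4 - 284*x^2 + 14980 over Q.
Gal(K/Q) = V_4 (Klein four-group, Z/2Z × Z/2Z)

f factors as (x^2 - 70)(x^2 - 214), so the splitting field is K = Q(sqrt(70), sqrt(214)). The elements 70, 214, 14980 are all non-squares in Q, so sqrt(70) and sqrt(214) generate independent quadratic extensions. Thus [K:Q] = 4 and Gal(K/Q) is generated by the two order-2 automorphisms sqrt(70) ↦ -sqrt(70) and sqrt(214) ↦ -sqrt(214), giving V_4.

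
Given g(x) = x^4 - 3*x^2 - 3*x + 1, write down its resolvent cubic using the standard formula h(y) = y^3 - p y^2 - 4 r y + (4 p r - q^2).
h(y) = y^3 + 3*y^2 - 4*y - 21

Identify coefficients: p = -3, q = -3, r = 1.
Plug into h(y) = y^3 - p y^2 - 4 r y + (4 p r - q^2):
  h(y) = y^3 - (-3) y^2 - 4*(1) y + (4*(-3)*(1) - (-3)^2)
       = y^3 + (3) y^2 + (-4) y + (-21).
Simplifying: h(y) = y^3 + 3*y^2 - 4*y - 21.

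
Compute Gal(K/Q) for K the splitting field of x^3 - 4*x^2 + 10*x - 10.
Gal(K/Q) = S_3 (symmetric group of order 6)

Compute the discriminant of x^3 + (-4)*x^2 + (10)*x + (-10): Δ = -460. Since Δ is not a rational square, the Galois group is not contained in A_3; it must be the full S_3 (irreducibility of the cubic rules out anything smaller).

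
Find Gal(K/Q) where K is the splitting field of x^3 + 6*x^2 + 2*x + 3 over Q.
Gal(K/Q) = S_3 (symmetric group of order 6)

Compute the discriminant of x^3 + (6)*x^2 + (2)*x + (3): Δ = -2075. Since Δ is not a rational square, the Galois group is not contained in A_3; it must be the full S_3 (irreducibility of the cubic rules out anything smaller).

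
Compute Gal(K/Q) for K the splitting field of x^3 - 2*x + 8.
Gal(K/Q) = S_3 (symmetric group of order 6)

Compute the discriminant of x^3 + (0)*x^2 + (-2)*x + (8): Δ = -1696. Since Δ is not a rational square, the Galois group is not contained in A_3; it must be the full S_3 (irreducibility of the cubic rules out anything smaller).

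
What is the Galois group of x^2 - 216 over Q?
Gal(K/Q) = Z/2Z (cyclic of order 2)

x^2 - 216 is irreducible over Q since 216 is not a rational square. The splitting field Q(sqrt(216)) has degree 2 over Q, and its unique nontrivial automorphism is sqrt(216) ↦ -sqrt(216). Hence Gal(Q(sqrt(216))/Q) = Z/2Z.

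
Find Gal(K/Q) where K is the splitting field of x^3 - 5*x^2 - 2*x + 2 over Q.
Gal(K/Q) = S_3 (symmetric group of order 6)

Compute the discriminant of x^3 + (-5)*x^2 + (-2)*x + (2): Δ = 1384. Since Δ is not a rational square, the Galois group is not contained in A_3; it must be the full S_3 (irreducibility of the cubic rules out anything smaller).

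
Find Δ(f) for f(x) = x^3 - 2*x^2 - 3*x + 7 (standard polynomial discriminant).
Δ = -199

For x^3 + a x^2 + b x + c the discriminant is Δ = 18 a b c - 4 a^3 c + a^2 b^2 - 4 b^3 - 27 c^2.
Plug a = -2, b = -3, c = 7:
  18*(-2)*(-3)*(7) - 4*(-2)^3*(7) + (-2)^2*(-3)^2 - 4*(-3)^3 - 27*(7)^2
  = 756 + (224) + 36 + (108) + (-1323)
  = -199.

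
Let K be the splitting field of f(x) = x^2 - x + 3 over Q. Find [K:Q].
[K:Q] = 2

The discriminant of x^2 + (-1)*x + (3) is b^2 - 4c = 1 - (12) = -11. Since -11 is not a perfect square in Q, the polynomial is irreducible over Q. Its two roots generate a degree-2 extension, so [K:Q] = 2.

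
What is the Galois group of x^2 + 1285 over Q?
Gal(K/Q) = Z/2Z (cyclic of order 2)

x^2 + 1285 is irreducible over Q since -1285 is not a rational square. The splitting field Q(sqrt(-1285)) has degree 2 over Q, and its unique nontrivial automorphism is sqrt(-1285) ↦ -sqrt(-1285). Hence Gal(Q(sqrt(-1285))/Q) = Z/2Z.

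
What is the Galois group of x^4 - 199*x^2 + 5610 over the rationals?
Gal(K/Q) = V_4 (Klein four-group, Z/2Z × Z/2Z)

f factors as (x^2 - 165)(x^2 - 34), so the splitting field is K = Q(sqrt(165), sqrt(34)). The elements 165, 34, 5610 are all non-squares in Q, so sqrt(165) and sqrt(34) generate independent quadratic extensions. Thus [K:Q] = 4 and Gal(K/Q) is generated by the two order-2 automorphisms sqrt(165) ↦ -sqrt(165) and sqrt(34) ↦ -sqrt(34), giving V_4.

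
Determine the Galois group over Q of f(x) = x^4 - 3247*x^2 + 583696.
Gal(K/Q) = Z/2Z (cyclic of order 2)

f factors as (x^2 - 3056)(x^2 - 191), so the splitting field is K = Q(sqrt(3056), sqrt(191)). The squarefree part of 3056 is 191 and the squarefree part of 191 is also 191, so sqrt(3056) and sqrt(191) are both rational multiples of sqrt(191). Hence Q(sqrt(3056)) = Q(sqrt(191)) = Q(sqrt(191)), and the splitting field collapses to a single degree-2 extension with Galois group Z/2Z.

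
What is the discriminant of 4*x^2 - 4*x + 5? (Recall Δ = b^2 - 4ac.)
Δ = -64

For a quadratic a x^2 + b x + c the discriminant is Δ = b^2 - 4ac = (-4)^2 - 4*(4)*(5) = 16 - (80) = -64.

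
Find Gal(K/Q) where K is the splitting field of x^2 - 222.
Gal(K/Q) = Z/2Z (cyclic of order 2)

x^2 - 222 is irreducible over Q since 222 is not a rational square. The splitting field Q(sqrt(222)) has degree 2 over Q, and its unique nontrivial automorphism is sqrt(222) ↦ -sqrt(222). Hence Gal(Q(sqrt(222))/Q) = Z/2Z.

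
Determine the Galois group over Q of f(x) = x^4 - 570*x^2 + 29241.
Gal(K/Q) = Z/2Z (cyclic of order 2)

f factors as (x^2 - 513)(x^2 - 57), so the splitting field is K = Q(sqrt(513), sqrt(57)). The squarefree part of 513 is 57 and the squarefree part of 57 is also 57, so sqrt(513) and sqrt(57) are both rational multiples of sqrt(57). Hence Q(sqrt(513)) = Q(sqrt(57)) = Q(sqrt(57)), and the splitting field collapses to a single degree-2 extension with Galois group Z/2Z.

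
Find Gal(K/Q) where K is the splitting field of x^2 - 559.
Gal(K/Q) = Z/2Z (cyclic of order 2)

x^2 - 559 is irreducible over Q since 559 is not a rational square. The splitting field Q(sqrt(559)) has degree 2 over Q, and its unique nontrivial automorphism is sqrt(559) ↦ -sqrt(559). Hence Gal(Q(sqrt(559))/Q) = Z/2Z.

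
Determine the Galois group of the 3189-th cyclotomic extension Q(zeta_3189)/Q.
|Gal(Q(zeta_3189)/Q)| = phi(3189) = 2124; group ≅ (Z/3189Z)^* ≅ Z/2Z × Z/1062Z

The n-th cyclotomic polynomial Φ_3189(x) is the minimal polynomial of zeta_3189 over Q and has degree phi(3189) = 2124. So Q(zeta_3189) is a degree-2124 Galois extension with Galois group (Z/3189Z)^*. By CRT, (Z/3189Z)^* ≅ (Z/3Z)^* × (Z/1063Z)^*. Each prime-power unit group is (Z/3Z)^* ≅ Z/2Z; (Z/1063Z)^* ≅ Z/1062Z. Hence Gal(Q(zeta_3189)/Q) ≅ Z/2Z × Z/1062Z.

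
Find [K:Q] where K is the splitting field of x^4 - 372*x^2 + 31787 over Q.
[K:Q] = 4

f factors as (x^2 - 239)(x^2 - 133); the splitting field is K = Q(sqrt(239), sqrt(133)). Since 239, 133, and 31787 are all non-squares in Q, the three subfields Q(sqrt(239)), Q(sqrt(133)), Q(sqrt(31787)) are distinct degree-2 extensions, so [K:Q] = 4 (Klein four Galois group).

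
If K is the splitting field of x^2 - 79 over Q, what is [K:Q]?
[K:Q] = 2

The polynomial x^2 - 79 is irreducible over Q since 79 is not a perfect square. Its splitting field is Q(sqrt(79)), which has degree 2 over Q.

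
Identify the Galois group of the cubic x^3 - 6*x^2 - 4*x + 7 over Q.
Gal(K/Q) = S_3 (symmetric group of order 6)

Compute the discriminant of x^3 + (-6)*x^2 + (-4)*x + (7): Δ = 8581. Since Δ is not a rational square, the Galois group is not contained in A_3; it must be the full S_3 (irreducibility of the cubic rules out anything smaller).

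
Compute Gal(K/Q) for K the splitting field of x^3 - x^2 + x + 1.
Gal(K/Q) = S_3 (symmetric group of order 6)

Compute the discriminant of x^3 + (-1)*x^2 + (1)*x + (1): Δ = -44. Since Δ is not a rational square, the Galois group is not contained in A_3; it must be the full S_3 (irreducibility of the cubic rules out anything smaller).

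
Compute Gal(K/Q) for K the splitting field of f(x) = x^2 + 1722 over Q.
Gal(K/Q) = Z/2Z (cyclic of order 2)

x^2 + 1722 is irreducible over Q since -1722 is not a rational square. The splitting field Q(sqrt(-1722)) has degree 2 over Q, and its unique nontrivial automorphism is sqrt(-1722) ↦ -sqrt(-1722). Hence Gal(Q(sqrt(-1722))/Q) = Z/2Z.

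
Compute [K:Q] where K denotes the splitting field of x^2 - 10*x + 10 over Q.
[K:Q] = 2

The discriminant of x^2 + (-10)*x + (10) is b^2 - 4c = 100 - (40) = 60. Since 60 is not a perfect square in Q, the polynomial is irreducible over Q. Its two roots generate a degree-2 extension, so [K:Q] = 2.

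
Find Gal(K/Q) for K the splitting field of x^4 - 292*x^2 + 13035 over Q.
Gal(K/Q) = V_4 (Klein four-group, Z/2Z × Z/2Z)

f factors as (x^2 - 55)(x^2 - 237), so the splitting field is K = Q(sqrt(55), sqrt(237)). The elements 55, 237, 13035 are all non-squares in Q, so sqrt(55) and sqrt(237) generate independent quadratic extensions. Thus [K:Q] = 4 and Gal(K/Q) is generated by the two order-2 automorphisms sqrt(55) ↦ -sqrt(55) and sqrt(237) ↦ -sqrt(237), giving V_4.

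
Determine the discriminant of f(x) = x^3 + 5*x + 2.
Δ = -608

For a depressed cubic x^3 + p x + q the discriminant is Δ = -4 p^3 - 27 q^2 = -4*(5)^3 - 27*(2)^2 = -500 - 108 = -608.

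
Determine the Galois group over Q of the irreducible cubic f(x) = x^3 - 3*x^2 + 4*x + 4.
Gal(K/Q) = S_3 (symmetric group of order 6)

Compute the discriminant of x^3 + (-3)*x^2 + (4)*x + (4): Δ = -976. Since Δ is not a rational square, the Galois group is not contained in A_3; it must be the full S_3 (irreducibility of the cubic rules out anything smaller).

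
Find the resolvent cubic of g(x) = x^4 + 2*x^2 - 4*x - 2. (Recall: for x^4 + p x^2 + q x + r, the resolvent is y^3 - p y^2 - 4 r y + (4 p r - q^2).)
h(y) = y^3 - 2*y^2 + 8*y - 32

Identify coefficients: p = 2, q = -4, r = -2.
Plug into h(y) = y^3 - p y^2 - 4 r y + (4 p r - q^2):
  h(y) = y^3 - (2) y^2 - 4*(-2) y + (4*(2)*(-2) - (-4)^2)
       = y^3 + (-2) y^2 + (8) y + (-32).
Simplifying: h(y) = y^3 - 2*y^2 + 8*y - 32.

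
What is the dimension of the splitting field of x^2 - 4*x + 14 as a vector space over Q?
[K:Q] = 2

The discriminant of x^2 + (-4)*x + (14) is b^2 - 4c = 16 - (56) = -40. Since -40 is not a perfect square in Q, the polynomial is irreducible over Q. Its two roots generate a degree-2 extension, so [K:Q] = 2.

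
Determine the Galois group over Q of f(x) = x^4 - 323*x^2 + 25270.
Gal(K/Q) = V_4 (Klein four-group, Z/2Z × Z/2Z)

f factors as (x^2 - 133)(x^2 - 190), so the splitting field is K = Q(sqrt(133), sqrt(190)). The elements 133, 190, 25270 are all non-squares in Q, so sqrt(133) and sqrt(190) generate independent quadratic extensions. Thus [K:Q] = 4 and Gal(K/Q) is generated by the two order-2 automorphisms sqrt(133) ↦ -sqrt(133) and sqrt(190) ↦ -sqrt(190), giving V_4.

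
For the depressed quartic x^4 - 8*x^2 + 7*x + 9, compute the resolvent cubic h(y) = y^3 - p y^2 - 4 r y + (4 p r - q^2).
h(y) = y^3 + 8*y^2 - 36*y - 337

Identify coefficients: p = -8, q = 7, r = 9.
Plug into h(y) = y^3 - p y^2 - 4 r y + (4 p r - q^2):
  h(y) = y^3 - (-8) y^2 - 4*(9) y + (4*(-8)*(9) - (7)^2)
       = y^3 + (8) y^2 + (-36) y + (-337).
Simplifying: h(y) = y^3 + 8*y^2 - 36*y - 337.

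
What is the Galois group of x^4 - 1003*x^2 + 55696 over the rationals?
Gal(K/Q) = Z/2Z (cyclic of order 2)

f factors as (x^2 - 944)(x^2 - 59), so the splitting field is K = Q(sqrt(944), sqrt(59)). The squarefree part of 944 is 59 and the squarefree part of 59 is also 59, so sqrt(944) and sqrt(59) are both rational multiples of sqrt(59). Hence Q(sqrt(944)) = Q(sqrt(59)) = Q(sqrt(59)), and the splitting field collapses to a single degree-2 extension with Galois group Z/2Z.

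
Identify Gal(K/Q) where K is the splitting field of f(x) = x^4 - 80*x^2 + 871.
Gal(K/Q) = V_4 (Klein four-group, Z/2Z × Z/2Z)

f factors as (x^2 - 67)(x^2 - 13), so the splitting field is K = Q(sqrt(67), sqrt(13)). The elements 67, 13, 871 are all non-squares in Q, so sqrt(67) and sqrt(13) generate independent quadratic extensions. Thus [K:Q] = 4 and Gal(K/Q) is generated by the two order-2 automorphisms sqrt(67) ↦ -sqrt(67) and sqrt(13) ↦ -sqrt(13), giving V_4.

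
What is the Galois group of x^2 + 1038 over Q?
Gal(K/Q) = Z/2Z (cyclic of order 2)

x^2 + 1038 is irreducible over Q since -1038 is not a rational square. The splitting field Q(sqrt(-1038)) has degree 2 over Q, and its unique nontrivial automorphism is sqrt(-1038) ↦ -sqrt(-1038). Hence Gal(Q(sqrt(-1038))/Q) = Z/2Z.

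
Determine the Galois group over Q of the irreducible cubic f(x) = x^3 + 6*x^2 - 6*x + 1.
Gal(K/Q) = S_3 (symmetric group of order 6)

Compute the discriminant of x^3 + (6)*x^2 + (-6)*x + (1): Δ = 621. Since Δ is not a rational square, the Galois group is not contained in A_3; it must be the full S_3 (irreducibility of the cubic rules out anything smaller).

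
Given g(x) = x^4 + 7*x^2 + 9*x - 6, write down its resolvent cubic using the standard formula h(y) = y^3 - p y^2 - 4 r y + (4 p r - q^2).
h(y) = y^3 - 7*y^2 + 24*y - 249

Identify coefficients: p = 7, q = 9, r = -6.
Plug into h(y) = y^3 - p y^2 - 4 r y + (4 p r - q^2):
  h(y) = y^3 - (7) y^2 - 4*(-6) y + (4*(7)*(-6) - (9)^2)
       = y^3 + (-7) y^2 + (24) y + (-249).
Simplifying: h(y) = y^3 - 7*y^2 + 24*y - 249.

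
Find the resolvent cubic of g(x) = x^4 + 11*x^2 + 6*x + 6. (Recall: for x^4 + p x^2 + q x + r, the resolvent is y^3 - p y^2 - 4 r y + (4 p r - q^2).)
h(y) = y^3 - 11*y^2 - 24*y + 228

Identify coefficients: p = 11, q = 6, r = 6.
Plug into h(y) = y^3 - p y^2 - 4 r y + (4 p r - q^2):
  h(y) = y^3 - (11) y^2 - 4*(6) y + (4*(11)*(6) - (6)^2)
       = y^3 + (-11) y^2 + (-24) y + (228).
Simplifying: h(y) = y^3 - 11*y^2 - 24*y + 228.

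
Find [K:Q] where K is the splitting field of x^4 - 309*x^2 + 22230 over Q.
[K:Q] = 4

f factors as (x^2 - 195)(x^2 - 114); the splitting field is K = Q(sqrt(195), sqrt(114)). Since 195, 114, and 22230 are all non-squares in Q, the three subfields Q(sqrt(195)), Q(sqrt(114)), Q(sqrt(22230)) are distinct degree-2 extensions, so [K:Q] = 4 (Klein four Galois group).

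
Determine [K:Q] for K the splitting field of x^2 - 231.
[K:Q] = 2

The polynomial x^2 - 231 is irreducible over Q since 231 is not a perfect square. Its splitting field is Q(sqrt(231)), which has degree 2 over Q.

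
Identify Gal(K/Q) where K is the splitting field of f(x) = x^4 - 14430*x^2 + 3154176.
Gal(K/Q) = Z/2Z (cyclic of order 2)

f factors as (x^2 - 222)(x^2 - 14208), so the splitting field is K = Q(sqrt(222), sqrt(14208)). The squarefree part of 222 is 222 and the squarefree part of 14208 is also 222, so sqrt(222) and sqrt(14208) are both rational multiples of sqrt(222). Hence Q(sqrt(222)) = Q(sqrt(14208)) = Q(sqrt(222)), and the splitting field collapses to a single degree-2 extension with Galois group Z/2Z.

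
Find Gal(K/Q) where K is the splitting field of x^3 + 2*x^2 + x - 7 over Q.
Gal(K/Q) = S_3 (symmetric group of order 6)

Compute the discriminant of x^3 + (2)*x^2 + (1)*x + (-7): Δ = -1351. Since Δ is not a rational square, the Galois group is not contained in A_3; it must be the full S_3 (irreducibility of the cubic rules out anything smaller).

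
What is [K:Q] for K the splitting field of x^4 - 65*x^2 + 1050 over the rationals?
[K:Q] = 4

f factors as (x^2 - 30)(x^2 - 35); the splitting field is K = Q(sqrt(30), sqrt(35)). Since 30, 35, and 1050 are all non-squares in Q, the three subfields Q(sqrt(30)), Q(sqrt(35)), Q(sqrt(1050)) are distinct degree-2 extensions, so [K:Q] = 4 (Klein four Galois group).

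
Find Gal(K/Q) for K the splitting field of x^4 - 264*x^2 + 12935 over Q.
Gal(K/Q) = V_4 (Klein four-group, Z/2Z × Z/2Z)

f factors as (x^2 - 199)(x^2 - 65), so the splitting field is K = Q(sqrt(199), sqrt(65)). The elements 199, 65, 12935 are all non-squares in Q, so sqrt(199) and sqrt(65) generate independent quadratic extensions. Thus [K:Q] = 4 and Gal(K/Q) is generated by the two order-2 automorphisms sqrt(199) ↦ -sqrt(199) and sqrt(65) ↦ -sqrt(65), giving V_4.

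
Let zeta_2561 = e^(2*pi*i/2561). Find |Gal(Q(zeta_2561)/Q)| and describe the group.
|Gal(Q(zeta_2561)/Q)| = phi(2561) = 2352; group ≅ (Z/2561Z)^* ≅ Z/12Z × Z/196Z

The n-th cyclotomic polynomial Φ_2561(x) is the minimal polynomial of zeta_2561 over Q and has degree phi(2561) = 2352. So Q(zeta_2561) is a degree-2352 Galois extension with Galois group (Z/2561Z)^*. By CRT, (Z/2561Z)^* ≅ (Z/13Z)^* × (Z/197Z)^*. Each prime-power unit group is (Z/13Z)^* ≅ Z/12Z; (Z/197Z)^* ≅ Z/196Z. Hence Gal(Q(zeta_2561)/Q) ≅ Z/12Z × Z/196Z.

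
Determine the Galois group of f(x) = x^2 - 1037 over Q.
Gal(K/Q) = Z/2Z (cyclic of order 2)

x^2 - 1037 is irreducible over Q since 1037 is not a rational square. The splitting field Q(sqrt(1037)) has degree 2 over Q, and its unique nontrivial automorphism is sqrt(1037) ↦ -sqrt(1037). Hence Gal(Q(sqrt(1037))/Q) = Z/2Z.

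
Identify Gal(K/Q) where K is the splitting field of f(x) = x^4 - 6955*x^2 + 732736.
Gal(K/Q) = Z/2Z (cyclic of order 2)

f factors as (x^2 - 107)(x^2 - 6848), so the splitting field is K = Q(sqrt(107), sqrt(6848)). The squarefree part of 107 is 107 and the squarefree part of 6848 is also 107, so sqrt(107) and sqrt(6848) are both rational multiples of sqrt(107). Hence Q(sqrt(107)) = Q(sqrt(6848)) = Q(sqrt(107)), and the splitting field collapses to a single degree-2 extension with Galois group Z/2Z.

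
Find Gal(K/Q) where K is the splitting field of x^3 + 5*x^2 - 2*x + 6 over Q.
Gal(K/Q) = S_3 (symmetric group of order 6)

Compute the discriminant of x^3 + (5)*x^2 + (-2)*x + (6): Δ = -4920. Since Δ is not a rational square, the Galois group is not contained in A_3; it must be the full S_3 (irreducibility of the cubic rules out anything smaller).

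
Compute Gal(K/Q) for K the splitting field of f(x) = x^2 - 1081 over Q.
Gal(K/Q) = Z/2Z (cyclic of order 2)

x^2 - 1081 is irreducible over Q since 1081 is not a rational square. The splitting field Q(sqrt(1081)) has degree 2 over Q, and its unique nontrivial automorphism is sqrt(1081) ↦ -sqrt(1081). Hence Gal(Q(sqrt(1081))/Q) = Z/2Z.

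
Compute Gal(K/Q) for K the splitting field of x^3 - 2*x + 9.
Gal(K/Q) = S_3 (symmetric group of order 6)

Compute the discriminant of x^3 + (0)*x^2 + (-2)*x + (9): Δ = -2155. Since Δ is not a rational square, the Galois group is not contained in A_3; it must be the full S_3 (irreducibility of the cubic rules out anything smaller).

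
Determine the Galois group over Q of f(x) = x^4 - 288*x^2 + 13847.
Gal(K/Q) = V_4 (Klein four-group, Z/2Z × Z/2Z)

f factors as (x^2 - 61)(x^2 - 227), so the splitting field is K = Q(sqrt(61), sqrt(227)). The elements 61, 227, 13847 are all non-squares in Q, so sqrt(61) and sqrt(227) generate independent quadratic extensions. Thus [K:Q] = 4 and Gal(K/Q) is generated by the two order-2 automorphisms sqrt(61) ↦ -sqrt(61) and sqrt(227) ↦ -sqrt(227), giving V_4.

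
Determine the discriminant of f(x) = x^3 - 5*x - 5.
Δ = -175

For a depressed cubic x^3 + p x + q the discriminant is Δ = -4 p^3 - 27 q^2 = -4*(-5)^3 - 27*(-5)^2 = 500 - 675 = -175.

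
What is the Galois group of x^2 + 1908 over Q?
Gal(K/Q) = Z/2Z (cyclic of order 2)

x^2 + 1908 is irreducible over Q since -1908 is not a rational square. The splitting field Q(sqrt(-1908)) has degree 2 over Q, and its unique nontrivial automorphism is sqrt(-1908) ↦ -sqrt(-1908). Hence Gal(Q(sqrt(-1908))/Q) = Z/2Z.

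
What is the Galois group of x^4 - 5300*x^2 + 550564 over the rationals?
Gal(K/Q) = Z/2Z (cyclic of order 2)

f factors as (x^2 - 5194)(x^2 - 106), so the splitting field is K = Q(sqrt(5194), sqrt(106)). The squarefree part of 5194 is 106 and the squarefree part of 106 is also 106, so sqrt(5194) and sqrt(106) are both rational multiples of sqrt(106). Hence Q(sqrt(5194)) = Q(sqrt(106)) = Q(sqrt(106)), and the splitting field collapses to a single degree-2 extension with Galois group Z/2Z.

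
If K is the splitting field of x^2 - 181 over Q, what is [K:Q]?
[K:Q] = 2

The polynomial x^2 - 181 is irreducible over Q since 181 is not a perfect square. Its splitting field is Q(sqrt(181)), which has degree 2 over Q.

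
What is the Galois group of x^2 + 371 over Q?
Gal(K/Q) = Z/2Z (cyclic of order 2)

x^2 + 371 is irreducible over Q since -371 is not a rational square. The splitting field Q(sqrt(-371)) has degree 2 over Q, and its unique nontrivial automorphism is sqrt(-371) ↦ -sqrt(-371). Hence Gal(Q(sqrt(-371))/Q) = Z/2Z.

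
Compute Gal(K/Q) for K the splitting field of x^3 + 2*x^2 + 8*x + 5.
Gal(K/Q) = S_3 (symmetric group of order 6)

Compute the discriminant of x^3 + (2)*x^2 + (8)*x + (5): Δ = -1187. Since Δ is not a rational square, the Galois group is not contained in A_3; it must be the full S_3 (irreducibility of the cubic rules out anything smaller).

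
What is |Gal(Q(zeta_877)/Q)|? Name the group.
|Gal(Q(zeta_877)/Q)| = phi(877) = 876; group ≅ (Z/877Z)^* ≅ Z/876Z

The n-th cyclotomic polynomial Φ_877(x) is the minimal polynomial of zeta_877 over Q and has degree phi(877) = 876. So Q(zeta_877) is a degree-876 Galois extension with Galois group (Z/877Z)^*. (Z/877Z)^* is cyclic since 877 is an odd prime power (or 4). Hence Gal(Q(zeta_877)/Q) ≅ Z/876Z.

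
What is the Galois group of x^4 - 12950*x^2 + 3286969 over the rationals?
Gal(K/Q) = Z/2Z (cyclic of order 2)

f factors as (x^2 - 259)(x^2 - 12691), so the splitting field is K = Q(sqrt(259), sqrt(12691)). The squarefree part of 259 is 259 and the squarefree part of 12691 is also 259, so sqrt(259) and sqrt(12691) are both rational multiples of sqrt(259). Hence Q(sqrt(259)) = Q(sqrt(12691)) = Q(sqrt(259)), and the splitting field collapses to a single degree-2 extension with Galois group Z/2Z.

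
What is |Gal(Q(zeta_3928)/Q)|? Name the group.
|Gal(Q(zeta_3928)/Q)| = phi(3928) = 1960; group ≅ (Z/3928Z)^* ≅ Z/2Z × Z/2Z × Z/490Z

The n-th cyclotomic polynomial Φ_3928(x) is the minimal polynomial of zeta_3928 over Q and has degree phi(3928) = 1960. So Q(zeta_3928) is a degree-1960 Galois extension with Galois group (Z/3928Z)^*. By CRT, (Z/3928Z)^* ≅ (Z/8Z)^* × (Z/491Z)^*. Each prime-power unit group is (Z/8Z)^* ≅ Z/2Z × Z/2Z; (Z/491Z)^* ≅ Z/490Z. Hence Gal(Q(zeta_3928)/Q) ≅ Z/2Z × Z/2Z × Z/490Z.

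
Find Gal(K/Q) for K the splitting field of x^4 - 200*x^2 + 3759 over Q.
Gal(K/Q) = V_4 (Klein four-group, Z/2Z × Z/2Z)

f factors as (x^2 - 21)(x^2 - 179), so the splitting field is K = Q(sqrt(21), sqrt(179)). The elements 21, 179, 3759 are all non-squares in Q, so sqrt(21) and sqrt(179) generate independent quadratic extensions. Thus [K:Q] = 4 and Gal(K/Q) is generated by the two order-2 automorphisms sqrt(21) ↦ -sqrt(21) and sqrt(179) ↦ -sqrt(179), giving V_4.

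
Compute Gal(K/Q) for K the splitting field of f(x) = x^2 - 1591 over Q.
Gal(K/Q) = Z/2Z (cyclic of order 2)

x^2 - 1591 is irreducible over Q since 1591 is not a rational square. The splitting field Q(sqrt(1591)) has degree 2 over Q, and its unique nontrivial automorphism is sqrt(1591) ↦ -sqrt(1591). Hence Gal(Q(sqrt(1591))/Q) = Z/2Z.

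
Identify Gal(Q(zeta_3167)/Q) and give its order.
|Gal(Q(zeta_3167)/Q)| = phi(3167) = 3166; group ≅ (Z/3167Z)^* ≅ Z/3166Z

The n-th cyclotomic polynomial Φ_3167(x) is the minimal polynomial of zeta_3167 over Q and has degree phi(3167) = 3166. So Q(zeta_3167) is a degree-3166 Galois extension with Galois group (Z/3167Z)^*. (Z/3167Z)^* is cyclic since 3167 is an odd prime power (or 4). Hence Gal(Q(zeta_3167)/Q) ≅ Z/3166Z.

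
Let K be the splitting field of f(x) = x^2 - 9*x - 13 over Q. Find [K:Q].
[K:Q] = 2

The discriminant of x^2 + (-9)*x + (-13) is b^2 - 4c = 81 - (-52) = 133. Since 133 is not a perfect square in Q, the polynomial is irreducible over Q. Its two roots generate a degree-2 extension, so [K:Q] = 2.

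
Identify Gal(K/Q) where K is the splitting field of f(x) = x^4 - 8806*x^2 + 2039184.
Gal(K/Q) = Z/2Z (cyclic of order 2)

f factors as (x^2 - 238)(x^2 - 8568), so the splitting field is K = Q(sqrt(238), sqrt(8568)). The squarefree part of 238 is 238 and the squarefree part of 8568 is also 238, so sqrt(238) and sqrt(8568) are both rational multiples of sqrt(238). Hence Q(sqrt(238)) = Q(sqrt(8568)) = Q(sqrt(238)), and the splitting field collapses to a single degree-2 extension with Galois group Z/2Z.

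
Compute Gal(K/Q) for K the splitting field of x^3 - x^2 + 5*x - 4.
Gal(K/Q) = S_3 (symmetric group of order 6)

Compute the discriminant of x^3 + (-1)*x^2 + (5)*x + (-4): Δ = -563. Since Δ is not a rational square, the Galois group is not contained in A_3; it must be the full S_3 (irreducibility of the cubic rules out anything smaller).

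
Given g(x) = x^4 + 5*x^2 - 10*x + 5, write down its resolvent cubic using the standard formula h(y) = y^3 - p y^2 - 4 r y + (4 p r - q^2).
h(y) = y^3 - 5*y^2 - 20*y

Identify coefficients: p = 5, q = -10, r = 5.
Plug into h(y) = y^3 - p y^2 - 4 r y + (4 p r - q^2):
  h(y) = y^3 - (5) y^2 - 4*(5) y + (4*(5)*(5) - (-10)^2)
       = y^3 + (-5) y^2 + (-20) y + (0).
Simplifying: h(y) = y^3 - 5*y^2 - 20*y.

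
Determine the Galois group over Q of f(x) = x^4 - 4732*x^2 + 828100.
Gal(K/Q) = Z/2Z (cyclic of order 2)

f factors as (x^2 - 4550)(x^2 - 182), so the splitting field is K = Q(sqrt(4550), sqrt(182)). The squarefree part of 4550 is 182 and the squarefree part of 182 is also 182, so sqrt(4550) and sqrt(182) are both rational multiples of sqrt(182). Hence Q(sqrt(4550)) = Q(sqrt(182)) = Q(sqrt(182)), and the splitting field collapses to a single degree-2 extension with Galois group Z/2Z.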